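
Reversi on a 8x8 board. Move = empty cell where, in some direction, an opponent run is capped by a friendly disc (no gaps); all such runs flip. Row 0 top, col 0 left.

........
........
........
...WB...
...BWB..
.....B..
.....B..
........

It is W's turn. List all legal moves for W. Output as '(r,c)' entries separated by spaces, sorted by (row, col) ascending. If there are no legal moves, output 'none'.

(2,3): no bracket -> illegal
(2,4): flips 1 -> legal
(2,5): no bracket -> illegal
(3,2): no bracket -> illegal
(3,5): flips 1 -> legal
(3,6): no bracket -> illegal
(4,2): flips 1 -> legal
(4,6): flips 1 -> legal
(5,2): no bracket -> illegal
(5,3): flips 1 -> legal
(5,4): no bracket -> illegal
(5,6): no bracket -> illegal
(6,4): no bracket -> illegal
(6,6): flips 1 -> legal
(7,4): no bracket -> illegal
(7,5): no bracket -> illegal
(7,6): no bracket -> illegal

Answer: (2,4) (3,5) (4,2) (4,6) (5,3) (6,6)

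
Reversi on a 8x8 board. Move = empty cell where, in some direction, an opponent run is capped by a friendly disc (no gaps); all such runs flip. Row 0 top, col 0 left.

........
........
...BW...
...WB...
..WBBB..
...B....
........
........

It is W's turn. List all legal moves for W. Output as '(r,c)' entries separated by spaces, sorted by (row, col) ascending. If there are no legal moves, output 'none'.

(1,2): no bracket -> illegal
(1,3): flips 1 -> legal
(1,4): no bracket -> illegal
(2,2): flips 1 -> legal
(2,5): no bracket -> illegal
(3,2): no bracket -> illegal
(3,5): flips 1 -> legal
(3,6): no bracket -> illegal
(4,6): flips 3 -> legal
(5,2): no bracket -> illegal
(5,4): flips 2 -> legal
(5,5): flips 1 -> legal
(5,6): no bracket -> illegal
(6,2): no bracket -> illegal
(6,3): flips 2 -> legal
(6,4): flips 1 -> legal

Answer: (1,3) (2,2) (3,5) (4,6) (5,4) (5,5) (6,3) (6,4)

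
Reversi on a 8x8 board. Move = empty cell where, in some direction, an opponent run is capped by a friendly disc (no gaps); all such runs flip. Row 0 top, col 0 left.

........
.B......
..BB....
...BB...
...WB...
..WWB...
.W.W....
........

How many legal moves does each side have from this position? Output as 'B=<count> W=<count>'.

Answer: B=7 W=6

Derivation:
-- B to move --
(3,2): flips 1 -> legal
(4,1): no bracket -> illegal
(4,2): flips 1 -> legal
(5,0): no bracket -> illegal
(5,1): flips 2 -> legal
(6,0): no bracket -> illegal
(6,2): flips 1 -> legal
(6,4): no bracket -> illegal
(7,0): flips 3 -> legal
(7,1): no bracket -> illegal
(7,2): flips 1 -> legal
(7,3): flips 3 -> legal
(7,4): no bracket -> illegal
B mobility = 7
-- W to move --
(0,0): no bracket -> illegal
(0,1): no bracket -> illegal
(0,2): no bracket -> illegal
(1,0): no bracket -> illegal
(1,2): no bracket -> illegal
(1,3): flips 2 -> legal
(1,4): no bracket -> illegal
(2,0): no bracket -> illegal
(2,1): no bracket -> illegal
(2,4): no bracket -> illegal
(2,5): flips 1 -> legal
(3,1): no bracket -> illegal
(3,2): no bracket -> illegal
(3,5): flips 1 -> legal
(4,2): no bracket -> illegal
(4,5): flips 2 -> legal
(5,5): flips 1 -> legal
(6,4): no bracket -> illegal
(6,5): flips 1 -> legal
W mobility = 6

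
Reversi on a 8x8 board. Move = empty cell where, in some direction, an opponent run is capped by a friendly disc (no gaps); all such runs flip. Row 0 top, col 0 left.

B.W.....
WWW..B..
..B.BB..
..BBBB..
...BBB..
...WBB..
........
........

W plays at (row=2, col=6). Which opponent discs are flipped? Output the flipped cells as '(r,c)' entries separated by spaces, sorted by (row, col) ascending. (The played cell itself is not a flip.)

Dir NW: opp run (1,5), next='.' -> no flip
Dir N: first cell '.' (not opp) -> no flip
Dir NE: first cell '.' (not opp) -> no flip
Dir W: opp run (2,5) (2,4), next='.' -> no flip
Dir E: first cell '.' (not opp) -> no flip
Dir SW: opp run (3,5) (4,4) capped by W -> flip
Dir S: first cell '.' (not opp) -> no flip
Dir SE: first cell '.' (not opp) -> no flip

Answer: (3,5) (4,4)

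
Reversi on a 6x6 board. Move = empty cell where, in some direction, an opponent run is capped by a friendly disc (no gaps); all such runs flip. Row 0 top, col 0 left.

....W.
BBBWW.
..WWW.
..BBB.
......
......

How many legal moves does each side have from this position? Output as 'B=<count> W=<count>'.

Answer: B=3 W=8

Derivation:
-- B to move --
(0,2): no bracket -> illegal
(0,3): flips 2 -> legal
(0,5): flips 2 -> legal
(1,5): flips 3 -> legal
(2,1): no bracket -> illegal
(2,5): no bracket -> illegal
(3,1): no bracket -> illegal
(3,5): no bracket -> illegal
B mobility = 3
-- W to move --
(0,0): flips 1 -> legal
(0,1): flips 1 -> legal
(0,2): flips 1 -> legal
(0,3): no bracket -> illegal
(2,0): no bracket -> illegal
(2,1): no bracket -> illegal
(2,5): no bracket -> illegal
(3,1): no bracket -> illegal
(3,5): no bracket -> illegal
(4,1): flips 1 -> legal
(4,2): flips 2 -> legal
(4,3): flips 1 -> legal
(4,4): flips 2 -> legal
(4,5): flips 1 -> legal
W mobility = 8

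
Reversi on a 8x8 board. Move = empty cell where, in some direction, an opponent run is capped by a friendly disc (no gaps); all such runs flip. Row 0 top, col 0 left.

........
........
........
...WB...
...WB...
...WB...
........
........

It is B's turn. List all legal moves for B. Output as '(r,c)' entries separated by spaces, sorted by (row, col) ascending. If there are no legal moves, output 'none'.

Answer: (2,2) (3,2) (4,2) (5,2) (6,2)

Derivation:
(2,2): flips 1 -> legal
(2,3): no bracket -> illegal
(2,4): no bracket -> illegal
(3,2): flips 2 -> legal
(4,2): flips 1 -> legal
(5,2): flips 2 -> legal
(6,2): flips 1 -> legal
(6,3): no bracket -> illegal
(6,4): no bracket -> illegal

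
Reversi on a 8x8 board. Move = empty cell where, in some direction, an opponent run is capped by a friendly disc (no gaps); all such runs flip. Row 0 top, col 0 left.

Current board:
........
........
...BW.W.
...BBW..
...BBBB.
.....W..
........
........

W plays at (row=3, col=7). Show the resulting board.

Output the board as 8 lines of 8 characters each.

Answer: ........
........
...BW.W.
...BBW.W
...BBBW.
.....W..
........
........

Derivation:
Place W at (3,7); scan 8 dirs for brackets.
Dir NW: first cell 'W' (not opp) -> no flip
Dir N: first cell '.' (not opp) -> no flip
Dir NE: edge -> no flip
Dir W: first cell '.' (not opp) -> no flip
Dir E: edge -> no flip
Dir SW: opp run (4,6) capped by W -> flip
Dir S: first cell '.' (not opp) -> no flip
Dir SE: edge -> no flip
All flips: (4,6)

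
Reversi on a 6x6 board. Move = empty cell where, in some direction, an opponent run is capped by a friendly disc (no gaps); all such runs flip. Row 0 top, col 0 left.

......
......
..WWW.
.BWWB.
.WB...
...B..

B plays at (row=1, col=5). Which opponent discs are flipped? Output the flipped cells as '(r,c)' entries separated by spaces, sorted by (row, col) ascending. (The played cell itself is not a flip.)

Answer: (2,4) (3,3)

Derivation:
Dir NW: first cell '.' (not opp) -> no flip
Dir N: first cell '.' (not opp) -> no flip
Dir NE: edge -> no flip
Dir W: first cell '.' (not opp) -> no flip
Dir E: edge -> no flip
Dir SW: opp run (2,4) (3,3) capped by B -> flip
Dir S: first cell '.' (not opp) -> no flip
Dir SE: edge -> no flip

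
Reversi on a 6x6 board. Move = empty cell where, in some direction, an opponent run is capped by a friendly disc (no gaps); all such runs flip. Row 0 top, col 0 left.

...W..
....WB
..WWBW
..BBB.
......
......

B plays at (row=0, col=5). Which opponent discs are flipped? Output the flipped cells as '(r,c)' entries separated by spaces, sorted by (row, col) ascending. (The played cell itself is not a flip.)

Answer: (1,4) (2,3)

Derivation:
Dir NW: edge -> no flip
Dir N: edge -> no flip
Dir NE: edge -> no flip
Dir W: first cell '.' (not opp) -> no flip
Dir E: edge -> no flip
Dir SW: opp run (1,4) (2,3) capped by B -> flip
Dir S: first cell 'B' (not opp) -> no flip
Dir SE: edge -> no flip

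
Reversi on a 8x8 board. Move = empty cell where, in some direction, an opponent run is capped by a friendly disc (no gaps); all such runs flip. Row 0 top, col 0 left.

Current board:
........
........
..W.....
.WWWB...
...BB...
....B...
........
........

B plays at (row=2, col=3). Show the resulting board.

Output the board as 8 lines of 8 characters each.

Answer: ........
........
..WB....
.WWBB...
...BB...
....B...
........
........

Derivation:
Place B at (2,3); scan 8 dirs for brackets.
Dir NW: first cell '.' (not opp) -> no flip
Dir N: first cell '.' (not opp) -> no flip
Dir NE: first cell '.' (not opp) -> no flip
Dir W: opp run (2,2), next='.' -> no flip
Dir E: first cell '.' (not opp) -> no flip
Dir SW: opp run (3,2), next='.' -> no flip
Dir S: opp run (3,3) capped by B -> flip
Dir SE: first cell 'B' (not opp) -> no flip
All flips: (3,3)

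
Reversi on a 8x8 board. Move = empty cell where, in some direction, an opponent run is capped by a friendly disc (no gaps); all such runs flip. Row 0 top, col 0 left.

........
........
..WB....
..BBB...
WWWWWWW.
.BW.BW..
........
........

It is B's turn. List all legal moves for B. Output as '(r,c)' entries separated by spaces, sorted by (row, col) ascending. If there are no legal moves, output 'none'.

Answer: (1,1) (1,2) (2,1) (3,1) (3,6) (5,0) (5,3) (5,6) (6,1) (6,2) (6,6)

Derivation:
(1,1): flips 1 -> legal
(1,2): flips 1 -> legal
(1,3): no bracket -> illegal
(2,1): flips 1 -> legal
(3,0): no bracket -> illegal
(3,1): flips 1 -> legal
(3,5): no bracket -> illegal
(3,6): flips 1 -> legal
(3,7): no bracket -> illegal
(4,7): no bracket -> illegal
(5,0): flips 1 -> legal
(5,3): flips 2 -> legal
(5,6): flips 2 -> legal
(5,7): no bracket -> illegal
(6,1): flips 2 -> legal
(6,2): flips 2 -> legal
(6,3): no bracket -> illegal
(6,4): no bracket -> illegal
(6,5): no bracket -> illegal
(6,6): flips 2 -> legal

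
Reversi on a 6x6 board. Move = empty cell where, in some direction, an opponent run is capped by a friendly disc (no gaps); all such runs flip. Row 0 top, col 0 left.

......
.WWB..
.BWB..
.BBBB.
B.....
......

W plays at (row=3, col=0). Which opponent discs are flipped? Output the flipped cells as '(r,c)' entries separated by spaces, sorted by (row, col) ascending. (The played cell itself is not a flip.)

Dir NW: edge -> no flip
Dir N: first cell '.' (not opp) -> no flip
Dir NE: opp run (2,1) capped by W -> flip
Dir W: edge -> no flip
Dir E: opp run (3,1) (3,2) (3,3) (3,4), next='.' -> no flip
Dir SW: edge -> no flip
Dir S: opp run (4,0), next='.' -> no flip
Dir SE: first cell '.' (not opp) -> no flip

Answer: (2,1)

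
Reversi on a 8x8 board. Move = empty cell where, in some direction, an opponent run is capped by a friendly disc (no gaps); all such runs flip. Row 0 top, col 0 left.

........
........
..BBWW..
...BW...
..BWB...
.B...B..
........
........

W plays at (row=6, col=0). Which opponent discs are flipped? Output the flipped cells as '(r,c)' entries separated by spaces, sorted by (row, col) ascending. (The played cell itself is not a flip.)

Answer: (3,3) (4,2) (5,1)

Derivation:
Dir NW: edge -> no flip
Dir N: first cell '.' (not opp) -> no flip
Dir NE: opp run (5,1) (4,2) (3,3) capped by W -> flip
Dir W: edge -> no flip
Dir E: first cell '.' (not opp) -> no flip
Dir SW: edge -> no flip
Dir S: first cell '.' (not opp) -> no flip
Dir SE: first cell '.' (not opp) -> no flip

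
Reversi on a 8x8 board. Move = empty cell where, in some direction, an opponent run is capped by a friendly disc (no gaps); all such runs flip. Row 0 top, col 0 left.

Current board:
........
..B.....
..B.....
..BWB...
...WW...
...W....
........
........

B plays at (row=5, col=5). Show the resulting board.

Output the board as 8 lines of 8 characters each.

Answer: ........
..B.....
..B.....
..BBB...
...WB...
...W.B..
........
........

Derivation:
Place B at (5,5); scan 8 dirs for brackets.
Dir NW: opp run (4,4) (3,3) capped by B -> flip
Dir N: first cell '.' (not opp) -> no flip
Dir NE: first cell '.' (not opp) -> no flip
Dir W: first cell '.' (not opp) -> no flip
Dir E: first cell '.' (not opp) -> no flip
Dir SW: first cell '.' (not opp) -> no flip
Dir S: first cell '.' (not opp) -> no flip
Dir SE: first cell '.' (not opp) -> no flip
All flips: (3,3) (4,4)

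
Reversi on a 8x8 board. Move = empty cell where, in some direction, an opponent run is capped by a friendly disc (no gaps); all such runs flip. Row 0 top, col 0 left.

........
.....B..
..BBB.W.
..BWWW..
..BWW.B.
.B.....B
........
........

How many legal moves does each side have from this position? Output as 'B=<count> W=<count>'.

-- B to move --
(1,6): no bracket -> illegal
(1,7): no bracket -> illegal
(2,5): no bracket -> illegal
(2,7): no bracket -> illegal
(3,6): flips 3 -> legal
(3,7): flips 1 -> legal
(4,5): flips 3 -> legal
(5,2): no bracket -> illegal
(5,3): flips 2 -> legal
(5,4): flips 3 -> legal
(5,5): flips 2 -> legal
B mobility = 6
-- W to move --
(0,4): flips 1 -> legal
(0,5): no bracket -> illegal
(0,6): flips 2 -> legal
(1,1): flips 1 -> legal
(1,2): flips 1 -> legal
(1,3): flips 2 -> legal
(1,4): flips 1 -> legal
(1,6): no bracket -> illegal
(2,1): flips 1 -> legal
(2,5): no bracket -> illegal
(3,1): flips 1 -> legal
(3,6): no bracket -> illegal
(3,7): no bracket -> illegal
(4,0): no bracket -> illegal
(4,1): flips 1 -> legal
(4,5): no bracket -> illegal
(4,7): no bracket -> illegal
(5,0): no bracket -> illegal
(5,2): no bracket -> illegal
(5,3): no bracket -> illegal
(5,5): no bracket -> illegal
(5,6): no bracket -> illegal
(6,0): flips 2 -> legal
(6,1): no bracket -> illegal
(6,2): no bracket -> illegal
(6,6): no bracket -> illegal
(6,7): no bracket -> illegal
W mobility = 10

Answer: B=6 W=10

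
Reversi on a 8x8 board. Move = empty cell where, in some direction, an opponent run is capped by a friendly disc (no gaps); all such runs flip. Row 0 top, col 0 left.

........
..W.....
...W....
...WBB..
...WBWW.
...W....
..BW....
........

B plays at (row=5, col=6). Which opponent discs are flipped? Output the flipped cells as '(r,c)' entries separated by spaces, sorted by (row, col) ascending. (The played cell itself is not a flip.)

Dir NW: opp run (4,5) capped by B -> flip
Dir N: opp run (4,6), next='.' -> no flip
Dir NE: first cell '.' (not opp) -> no flip
Dir W: first cell '.' (not opp) -> no flip
Dir E: first cell '.' (not opp) -> no flip
Dir SW: first cell '.' (not opp) -> no flip
Dir S: first cell '.' (not opp) -> no flip
Dir SE: first cell '.' (not opp) -> no flip

Answer: (4,5)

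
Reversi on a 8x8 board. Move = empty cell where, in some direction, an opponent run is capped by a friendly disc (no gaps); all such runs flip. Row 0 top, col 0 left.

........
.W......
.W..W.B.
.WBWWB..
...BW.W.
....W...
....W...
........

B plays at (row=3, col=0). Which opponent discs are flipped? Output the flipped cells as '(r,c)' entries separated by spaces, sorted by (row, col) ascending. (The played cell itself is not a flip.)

Answer: (3,1)

Derivation:
Dir NW: edge -> no flip
Dir N: first cell '.' (not opp) -> no flip
Dir NE: opp run (2,1), next='.' -> no flip
Dir W: edge -> no flip
Dir E: opp run (3,1) capped by B -> flip
Dir SW: edge -> no flip
Dir S: first cell '.' (not opp) -> no flip
Dir SE: first cell '.' (not opp) -> no flip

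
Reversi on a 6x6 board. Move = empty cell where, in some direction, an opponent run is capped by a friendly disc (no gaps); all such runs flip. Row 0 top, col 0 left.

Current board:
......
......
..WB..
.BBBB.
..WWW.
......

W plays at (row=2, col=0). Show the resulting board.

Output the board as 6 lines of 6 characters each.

Answer: ......
......
W.WB..
.WBBB.
..WWW.
......

Derivation:
Place W at (2,0); scan 8 dirs for brackets.
Dir NW: edge -> no flip
Dir N: first cell '.' (not opp) -> no flip
Dir NE: first cell '.' (not opp) -> no flip
Dir W: edge -> no flip
Dir E: first cell '.' (not opp) -> no flip
Dir SW: edge -> no flip
Dir S: first cell '.' (not opp) -> no flip
Dir SE: opp run (3,1) capped by W -> flip
All flips: (3,1)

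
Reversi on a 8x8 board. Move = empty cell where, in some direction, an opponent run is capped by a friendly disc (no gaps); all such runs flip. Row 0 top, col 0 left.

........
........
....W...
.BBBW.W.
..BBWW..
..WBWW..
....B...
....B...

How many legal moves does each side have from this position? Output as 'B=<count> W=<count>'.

Answer: B=11 W=7

Derivation:
-- B to move --
(1,3): no bracket -> illegal
(1,4): flips 4 -> legal
(1,5): flips 1 -> legal
(2,3): no bracket -> illegal
(2,5): flips 1 -> legal
(2,6): no bracket -> illegal
(2,7): no bracket -> illegal
(3,5): flips 2 -> legal
(3,7): no bracket -> illegal
(4,1): no bracket -> illegal
(4,6): flips 3 -> legal
(4,7): no bracket -> illegal
(5,1): flips 1 -> legal
(5,6): flips 2 -> legal
(6,1): flips 1 -> legal
(6,2): flips 1 -> legal
(6,3): no bracket -> illegal
(6,5): flips 1 -> legal
(6,6): flips 2 -> legal
B mobility = 11
-- W to move --
(2,0): no bracket -> illegal
(2,1): flips 2 -> legal
(2,2): flips 3 -> legal
(2,3): no bracket -> illegal
(3,0): flips 3 -> legal
(4,0): no bracket -> illegal
(4,1): flips 2 -> legal
(5,1): flips 2 -> legal
(6,2): flips 1 -> legal
(6,3): no bracket -> illegal
(6,5): no bracket -> illegal
(7,3): flips 1 -> legal
(7,5): no bracket -> illegal
W mobility = 7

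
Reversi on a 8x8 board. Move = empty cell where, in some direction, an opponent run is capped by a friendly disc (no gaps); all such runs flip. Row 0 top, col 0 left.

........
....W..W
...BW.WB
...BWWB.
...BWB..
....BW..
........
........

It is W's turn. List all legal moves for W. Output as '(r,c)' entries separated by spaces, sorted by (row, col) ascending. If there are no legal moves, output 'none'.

Answer: (1,2) (2,2) (3,2) (3,7) (4,2) (4,6) (5,2) (5,3) (5,6) (6,4)

Derivation:
(1,2): flips 1 -> legal
(1,3): no bracket -> illegal
(1,6): no bracket -> illegal
(2,2): flips 2 -> legal
(2,5): no bracket -> illegal
(3,2): flips 2 -> legal
(3,7): flips 2 -> legal
(4,2): flips 2 -> legal
(4,6): flips 2 -> legal
(4,7): no bracket -> illegal
(5,2): flips 1 -> legal
(5,3): flips 1 -> legal
(5,6): flips 1 -> legal
(6,3): no bracket -> illegal
(6,4): flips 1 -> legal
(6,5): no bracket -> illegal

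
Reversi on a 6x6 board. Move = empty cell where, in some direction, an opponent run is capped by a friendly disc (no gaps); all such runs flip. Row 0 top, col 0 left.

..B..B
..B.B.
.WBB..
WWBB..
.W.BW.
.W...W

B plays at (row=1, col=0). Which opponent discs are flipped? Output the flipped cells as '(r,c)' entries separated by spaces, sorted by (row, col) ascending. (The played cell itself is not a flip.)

Answer: (2,1)

Derivation:
Dir NW: edge -> no flip
Dir N: first cell '.' (not opp) -> no flip
Dir NE: first cell '.' (not opp) -> no flip
Dir W: edge -> no flip
Dir E: first cell '.' (not opp) -> no flip
Dir SW: edge -> no flip
Dir S: first cell '.' (not opp) -> no flip
Dir SE: opp run (2,1) capped by B -> flip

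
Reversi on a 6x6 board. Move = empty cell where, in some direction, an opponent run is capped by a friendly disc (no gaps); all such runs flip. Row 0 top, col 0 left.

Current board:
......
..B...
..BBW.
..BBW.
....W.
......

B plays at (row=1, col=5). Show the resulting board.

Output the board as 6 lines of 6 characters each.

Answer: ......
..B..B
..BBB.
..BBW.
....W.
......

Derivation:
Place B at (1,5); scan 8 dirs for brackets.
Dir NW: first cell '.' (not opp) -> no flip
Dir N: first cell '.' (not opp) -> no flip
Dir NE: edge -> no flip
Dir W: first cell '.' (not opp) -> no flip
Dir E: edge -> no flip
Dir SW: opp run (2,4) capped by B -> flip
Dir S: first cell '.' (not opp) -> no flip
Dir SE: edge -> no flip
All flips: (2,4)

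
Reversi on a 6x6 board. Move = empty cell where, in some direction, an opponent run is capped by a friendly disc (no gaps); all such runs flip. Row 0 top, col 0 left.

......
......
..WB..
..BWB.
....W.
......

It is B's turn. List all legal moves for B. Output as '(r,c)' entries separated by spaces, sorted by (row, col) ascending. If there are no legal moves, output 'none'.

(1,1): no bracket -> illegal
(1,2): flips 1 -> legal
(1,3): no bracket -> illegal
(2,1): flips 1 -> legal
(2,4): no bracket -> illegal
(3,1): no bracket -> illegal
(3,5): no bracket -> illegal
(4,2): no bracket -> illegal
(4,3): flips 1 -> legal
(4,5): no bracket -> illegal
(5,3): no bracket -> illegal
(5,4): flips 1 -> legal
(5,5): no bracket -> illegal

Answer: (1,2) (2,1) (4,3) (5,4)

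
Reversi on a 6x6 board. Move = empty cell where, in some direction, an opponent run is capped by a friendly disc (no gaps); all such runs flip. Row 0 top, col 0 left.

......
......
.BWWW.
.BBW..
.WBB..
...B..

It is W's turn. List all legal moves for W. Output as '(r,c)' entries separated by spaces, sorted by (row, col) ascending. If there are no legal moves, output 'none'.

(1,0): no bracket -> illegal
(1,1): flips 2 -> legal
(1,2): no bracket -> illegal
(2,0): flips 1 -> legal
(3,0): flips 2 -> legal
(3,4): no bracket -> illegal
(4,0): flips 1 -> legal
(4,4): flips 2 -> legal
(5,1): flips 1 -> legal
(5,2): flips 2 -> legal
(5,4): no bracket -> illegal

Answer: (1,1) (2,0) (3,0) (4,0) (4,4) (5,1) (5,2)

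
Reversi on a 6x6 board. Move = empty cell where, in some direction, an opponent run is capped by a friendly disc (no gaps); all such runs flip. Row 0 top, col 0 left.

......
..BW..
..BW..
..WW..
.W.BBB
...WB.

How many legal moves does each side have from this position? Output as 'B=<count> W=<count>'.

Answer: B=8 W=7

Derivation:
-- B to move --
(0,2): no bracket -> illegal
(0,3): flips 3 -> legal
(0,4): flips 1 -> legal
(1,4): flips 1 -> legal
(2,1): flips 1 -> legal
(2,4): flips 1 -> legal
(3,0): no bracket -> illegal
(3,1): no bracket -> illegal
(3,4): flips 1 -> legal
(4,0): no bracket -> illegal
(4,2): flips 1 -> legal
(5,0): no bracket -> illegal
(5,1): no bracket -> illegal
(5,2): flips 1 -> legal
B mobility = 8
-- W to move --
(0,1): flips 1 -> legal
(0,2): flips 2 -> legal
(0,3): no bracket -> illegal
(1,1): flips 2 -> legal
(2,1): flips 1 -> legal
(3,1): flips 1 -> legal
(3,4): no bracket -> illegal
(3,5): flips 1 -> legal
(4,2): no bracket -> illegal
(5,2): no bracket -> illegal
(5,5): flips 2 -> legal
W mobility = 7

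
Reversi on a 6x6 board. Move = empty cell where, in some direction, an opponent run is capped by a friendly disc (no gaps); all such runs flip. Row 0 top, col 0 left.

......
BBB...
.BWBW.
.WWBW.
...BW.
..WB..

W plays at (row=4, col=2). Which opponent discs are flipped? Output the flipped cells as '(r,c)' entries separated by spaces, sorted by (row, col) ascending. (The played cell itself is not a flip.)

Dir NW: first cell 'W' (not opp) -> no flip
Dir N: first cell 'W' (not opp) -> no flip
Dir NE: opp run (3,3) capped by W -> flip
Dir W: first cell '.' (not opp) -> no flip
Dir E: opp run (4,3) capped by W -> flip
Dir SW: first cell '.' (not opp) -> no flip
Dir S: first cell 'W' (not opp) -> no flip
Dir SE: opp run (5,3), next=edge -> no flip

Answer: (3,3) (4,3)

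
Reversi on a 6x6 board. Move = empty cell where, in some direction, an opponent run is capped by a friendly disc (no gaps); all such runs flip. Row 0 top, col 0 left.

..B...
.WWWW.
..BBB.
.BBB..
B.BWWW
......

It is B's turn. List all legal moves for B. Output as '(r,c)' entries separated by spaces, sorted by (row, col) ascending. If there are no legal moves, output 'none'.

Answer: (0,0) (0,1) (0,3) (0,4) (0,5) (2,0) (5,3) (5,4) (5,5)

Derivation:
(0,0): flips 1 -> legal
(0,1): flips 1 -> legal
(0,3): flips 1 -> legal
(0,4): flips 2 -> legal
(0,5): flips 1 -> legal
(1,0): no bracket -> illegal
(1,5): no bracket -> illegal
(2,0): flips 1 -> legal
(2,1): no bracket -> illegal
(2,5): no bracket -> illegal
(3,4): no bracket -> illegal
(3,5): no bracket -> illegal
(5,2): no bracket -> illegal
(5,3): flips 1 -> legal
(5,4): flips 1 -> legal
(5,5): flips 1 -> legal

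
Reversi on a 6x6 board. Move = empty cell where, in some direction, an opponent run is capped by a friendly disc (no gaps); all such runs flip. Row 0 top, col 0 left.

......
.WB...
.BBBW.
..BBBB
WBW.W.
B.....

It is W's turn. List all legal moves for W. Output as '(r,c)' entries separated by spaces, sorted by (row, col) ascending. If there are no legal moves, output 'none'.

Answer: (0,2) (1,3) (2,0) (3,1)

Derivation:
(0,1): no bracket -> illegal
(0,2): flips 3 -> legal
(0,3): no bracket -> illegal
(1,0): no bracket -> illegal
(1,3): flips 1 -> legal
(1,4): no bracket -> illegal
(2,0): flips 3 -> legal
(2,5): no bracket -> illegal
(3,0): no bracket -> illegal
(3,1): flips 1 -> legal
(4,3): no bracket -> illegal
(4,5): no bracket -> illegal
(5,1): no bracket -> illegal
(5,2): no bracket -> illegal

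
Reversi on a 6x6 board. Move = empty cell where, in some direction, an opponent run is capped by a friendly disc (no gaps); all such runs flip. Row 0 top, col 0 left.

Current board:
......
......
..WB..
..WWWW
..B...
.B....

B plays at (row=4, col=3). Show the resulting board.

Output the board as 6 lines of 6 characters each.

Answer: ......
......
..WB..
..WBWW
..BB..
.B....

Derivation:
Place B at (4,3); scan 8 dirs for brackets.
Dir NW: opp run (3,2), next='.' -> no flip
Dir N: opp run (3,3) capped by B -> flip
Dir NE: opp run (3,4), next='.' -> no flip
Dir W: first cell 'B' (not opp) -> no flip
Dir E: first cell '.' (not opp) -> no flip
Dir SW: first cell '.' (not opp) -> no flip
Dir S: first cell '.' (not opp) -> no flip
Dir SE: first cell '.' (not opp) -> no flip
All flips: (3,3)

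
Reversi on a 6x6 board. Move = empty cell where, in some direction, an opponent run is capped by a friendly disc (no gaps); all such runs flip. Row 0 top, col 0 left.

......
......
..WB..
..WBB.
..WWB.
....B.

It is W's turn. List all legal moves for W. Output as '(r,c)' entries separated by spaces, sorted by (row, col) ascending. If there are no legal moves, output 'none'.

(1,2): no bracket -> illegal
(1,3): flips 2 -> legal
(1,4): flips 1 -> legal
(2,4): flips 2 -> legal
(2,5): flips 1 -> legal
(3,5): flips 2 -> legal
(4,5): flips 1 -> legal
(5,3): no bracket -> illegal
(5,5): flips 2 -> legal

Answer: (1,3) (1,4) (2,4) (2,5) (3,5) (4,5) (5,5)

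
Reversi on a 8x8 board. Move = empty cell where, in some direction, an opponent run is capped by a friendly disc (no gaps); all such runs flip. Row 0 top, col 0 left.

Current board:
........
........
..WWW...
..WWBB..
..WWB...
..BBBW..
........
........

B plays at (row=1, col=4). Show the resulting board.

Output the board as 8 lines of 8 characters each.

Place B at (1,4); scan 8 dirs for brackets.
Dir NW: first cell '.' (not opp) -> no flip
Dir N: first cell '.' (not opp) -> no flip
Dir NE: first cell '.' (not opp) -> no flip
Dir W: first cell '.' (not opp) -> no flip
Dir E: first cell '.' (not opp) -> no flip
Dir SW: opp run (2,3) (3,2), next='.' -> no flip
Dir S: opp run (2,4) capped by B -> flip
Dir SE: first cell '.' (not opp) -> no flip
All flips: (2,4)

Answer: ........
....B...
..WWB...
..WWBB..
..WWB...
..BBBW..
........
........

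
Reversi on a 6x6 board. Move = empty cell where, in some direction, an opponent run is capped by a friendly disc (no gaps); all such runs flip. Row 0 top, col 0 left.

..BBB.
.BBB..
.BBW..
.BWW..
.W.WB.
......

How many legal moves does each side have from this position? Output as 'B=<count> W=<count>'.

-- B to move --
(1,4): no bracket -> illegal
(2,4): flips 1 -> legal
(3,0): no bracket -> illegal
(3,4): flips 3 -> legal
(4,0): no bracket -> illegal
(4,2): flips 2 -> legal
(5,0): no bracket -> illegal
(5,1): flips 1 -> legal
(5,2): no bracket -> illegal
(5,3): flips 3 -> legal
(5,4): flips 2 -> legal
B mobility = 6
-- W to move --
(0,0): flips 2 -> legal
(0,1): flips 4 -> legal
(0,5): no bracket -> illegal
(1,0): flips 1 -> legal
(1,4): no bracket -> illegal
(1,5): no bracket -> illegal
(2,0): flips 2 -> legal
(2,4): no bracket -> illegal
(3,0): flips 1 -> legal
(3,4): no bracket -> illegal
(3,5): no bracket -> illegal
(4,0): no bracket -> illegal
(4,2): no bracket -> illegal
(4,5): flips 1 -> legal
(5,3): no bracket -> illegal
(5,4): no bracket -> illegal
(5,5): flips 1 -> legal
W mobility = 7

Answer: B=6 W=7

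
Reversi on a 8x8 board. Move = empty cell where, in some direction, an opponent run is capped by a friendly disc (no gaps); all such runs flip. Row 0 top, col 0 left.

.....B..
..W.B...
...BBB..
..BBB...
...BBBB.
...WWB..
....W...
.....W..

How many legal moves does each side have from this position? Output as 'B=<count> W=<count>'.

-- B to move --
(0,1): flips 1 -> legal
(0,2): no bracket -> illegal
(0,3): no bracket -> illegal
(1,1): no bracket -> illegal
(1,3): no bracket -> illegal
(2,1): no bracket -> illegal
(2,2): no bracket -> illegal
(4,2): no bracket -> illegal
(5,2): flips 2 -> legal
(6,2): flips 1 -> legal
(6,3): flips 2 -> legal
(6,5): flips 1 -> legal
(6,6): no bracket -> illegal
(7,3): flips 1 -> legal
(7,4): flips 2 -> legal
(7,6): no bracket -> illegal
B mobility = 7
-- W to move --
(0,3): no bracket -> illegal
(0,4): flips 4 -> legal
(0,6): no bracket -> illegal
(1,3): flips 3 -> legal
(1,5): no bracket -> illegal
(1,6): no bracket -> illegal
(2,1): flips 2 -> legal
(2,2): no bracket -> illegal
(2,6): no bracket -> illegal
(3,1): no bracket -> illegal
(3,5): flips 1 -> legal
(3,6): flips 1 -> legal
(3,7): flips 2 -> legal
(4,1): no bracket -> illegal
(4,2): no bracket -> illegal
(4,7): no bracket -> illegal
(5,2): no bracket -> illegal
(5,6): flips 4 -> legal
(5,7): no bracket -> illegal
(6,5): no bracket -> illegal
(6,6): no bracket -> illegal
W mobility = 7

Answer: B=7 W=7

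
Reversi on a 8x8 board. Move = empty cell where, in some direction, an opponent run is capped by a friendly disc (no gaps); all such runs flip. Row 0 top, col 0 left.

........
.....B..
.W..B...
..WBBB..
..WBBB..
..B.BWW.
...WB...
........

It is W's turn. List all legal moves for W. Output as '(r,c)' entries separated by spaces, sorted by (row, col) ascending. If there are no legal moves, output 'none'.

Answer: (0,6) (2,2) (2,3) (2,5) (3,6) (4,1) (4,6) (5,3) (6,2) (6,5) (7,3)

Derivation:
(0,4): no bracket -> illegal
(0,5): no bracket -> illegal
(0,6): flips 3 -> legal
(1,3): no bracket -> illegal
(1,4): no bracket -> illegal
(1,6): no bracket -> illegal
(2,2): flips 2 -> legal
(2,3): flips 2 -> legal
(2,5): flips 2 -> legal
(2,6): no bracket -> illegal
(3,6): flips 5 -> legal
(4,1): flips 1 -> legal
(4,6): flips 3 -> legal
(5,1): no bracket -> illegal
(5,3): flips 1 -> legal
(6,1): no bracket -> illegal
(6,2): flips 1 -> legal
(6,5): flips 3 -> legal
(7,3): flips 1 -> legal
(7,4): no bracket -> illegal
(7,5): no bracket -> illegal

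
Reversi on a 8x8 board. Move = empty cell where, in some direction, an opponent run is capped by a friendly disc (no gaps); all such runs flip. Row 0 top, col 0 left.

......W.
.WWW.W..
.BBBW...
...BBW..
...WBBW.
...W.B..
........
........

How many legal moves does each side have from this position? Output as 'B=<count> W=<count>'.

Answer: B=15 W=11

Derivation:
-- B to move --
(0,0): flips 1 -> legal
(0,1): flips 2 -> legal
(0,2): flips 1 -> legal
(0,3): flips 2 -> legal
(0,4): flips 1 -> legal
(0,5): no bracket -> illegal
(0,7): no bracket -> illegal
(1,0): no bracket -> illegal
(1,4): flips 1 -> legal
(1,6): no bracket -> illegal
(1,7): no bracket -> illegal
(2,0): no bracket -> illegal
(2,5): flips 2 -> legal
(2,6): flips 1 -> legal
(3,2): no bracket -> illegal
(3,6): flips 1 -> legal
(3,7): flips 1 -> legal
(4,2): flips 1 -> legal
(4,7): flips 1 -> legal
(5,2): flips 1 -> legal
(5,4): no bracket -> illegal
(5,6): no bracket -> illegal
(5,7): no bracket -> illegal
(6,2): flips 1 -> legal
(6,3): flips 2 -> legal
(6,4): no bracket -> illegal
B mobility = 15
-- W to move --
(1,0): no bracket -> illegal
(1,4): no bracket -> illegal
(2,0): flips 3 -> legal
(2,5): flips 1 -> legal
(3,0): flips 1 -> legal
(3,1): flips 2 -> legal
(3,2): flips 3 -> legal
(3,6): no bracket -> illegal
(4,2): flips 1 -> legal
(5,4): flips 2 -> legal
(5,6): flips 3 -> legal
(6,4): flips 1 -> legal
(6,5): flips 2 -> legal
(6,6): flips 4 -> legal
W mobility = 11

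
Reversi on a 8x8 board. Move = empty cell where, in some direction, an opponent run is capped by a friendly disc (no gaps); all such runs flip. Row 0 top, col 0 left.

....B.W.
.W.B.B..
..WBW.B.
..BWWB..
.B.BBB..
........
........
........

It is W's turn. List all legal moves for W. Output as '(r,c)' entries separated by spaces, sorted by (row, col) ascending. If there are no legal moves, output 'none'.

(0,2): flips 1 -> legal
(0,3): flips 2 -> legal
(0,5): no bracket -> illegal
(1,2): flips 1 -> legal
(1,4): no bracket -> illegal
(1,6): no bracket -> illegal
(1,7): no bracket -> illegal
(2,1): no bracket -> illegal
(2,5): no bracket -> illegal
(2,7): no bracket -> illegal
(3,0): no bracket -> illegal
(3,1): flips 1 -> legal
(3,6): flips 1 -> legal
(3,7): no bracket -> illegal
(4,0): no bracket -> illegal
(4,2): flips 1 -> legal
(4,6): flips 1 -> legal
(5,0): no bracket -> illegal
(5,1): no bracket -> illegal
(5,2): flips 1 -> legal
(5,3): flips 1 -> legal
(5,4): flips 1 -> legal
(5,5): flips 1 -> legal
(5,6): flips 1 -> legal

Answer: (0,2) (0,3) (1,2) (3,1) (3,6) (4,2) (4,6) (5,2) (5,3) (5,4) (5,5) (5,6)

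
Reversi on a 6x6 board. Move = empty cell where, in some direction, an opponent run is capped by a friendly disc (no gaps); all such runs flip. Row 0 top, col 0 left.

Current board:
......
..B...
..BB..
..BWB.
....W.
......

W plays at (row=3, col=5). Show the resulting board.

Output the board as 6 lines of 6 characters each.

Answer: ......
..B...
..BB..
..BWWW
....W.
......

Derivation:
Place W at (3,5); scan 8 dirs for brackets.
Dir NW: first cell '.' (not opp) -> no flip
Dir N: first cell '.' (not opp) -> no flip
Dir NE: edge -> no flip
Dir W: opp run (3,4) capped by W -> flip
Dir E: edge -> no flip
Dir SW: first cell 'W' (not opp) -> no flip
Dir S: first cell '.' (not opp) -> no flip
Dir SE: edge -> no flip
All flips: (3,4)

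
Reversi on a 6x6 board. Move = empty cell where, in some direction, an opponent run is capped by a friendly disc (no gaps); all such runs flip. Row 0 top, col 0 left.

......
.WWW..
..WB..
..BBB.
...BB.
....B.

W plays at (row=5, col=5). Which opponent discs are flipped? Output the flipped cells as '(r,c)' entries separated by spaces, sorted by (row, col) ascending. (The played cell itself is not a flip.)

Dir NW: opp run (4,4) (3,3) capped by W -> flip
Dir N: first cell '.' (not opp) -> no flip
Dir NE: edge -> no flip
Dir W: opp run (5,4), next='.' -> no flip
Dir E: edge -> no flip
Dir SW: edge -> no flip
Dir S: edge -> no flip
Dir SE: edge -> no flip

Answer: (3,3) (4,4)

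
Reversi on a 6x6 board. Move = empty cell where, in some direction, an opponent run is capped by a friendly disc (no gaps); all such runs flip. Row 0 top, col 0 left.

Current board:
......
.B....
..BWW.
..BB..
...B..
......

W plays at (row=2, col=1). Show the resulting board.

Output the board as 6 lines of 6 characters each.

Answer: ......
.B....
.WWWW.
..BB..
...B..
......

Derivation:
Place W at (2,1); scan 8 dirs for brackets.
Dir NW: first cell '.' (not opp) -> no flip
Dir N: opp run (1,1), next='.' -> no flip
Dir NE: first cell '.' (not opp) -> no flip
Dir W: first cell '.' (not opp) -> no flip
Dir E: opp run (2,2) capped by W -> flip
Dir SW: first cell '.' (not opp) -> no flip
Dir S: first cell '.' (not opp) -> no flip
Dir SE: opp run (3,2) (4,3), next='.' -> no flip
All flips: (2,2)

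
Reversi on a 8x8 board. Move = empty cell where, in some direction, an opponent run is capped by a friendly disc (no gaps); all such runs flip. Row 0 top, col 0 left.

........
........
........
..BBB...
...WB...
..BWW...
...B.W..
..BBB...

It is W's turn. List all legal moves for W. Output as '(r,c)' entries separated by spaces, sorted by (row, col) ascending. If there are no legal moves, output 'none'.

Answer: (2,1) (2,3) (2,4) (2,5) (3,5) (4,5) (5,1) (6,1)

Derivation:
(2,1): flips 1 -> legal
(2,2): no bracket -> illegal
(2,3): flips 1 -> legal
(2,4): flips 2 -> legal
(2,5): flips 1 -> legal
(3,1): no bracket -> illegal
(3,5): flips 1 -> legal
(4,1): no bracket -> illegal
(4,2): no bracket -> illegal
(4,5): flips 1 -> legal
(5,1): flips 1 -> legal
(5,5): no bracket -> illegal
(6,1): flips 1 -> legal
(6,2): no bracket -> illegal
(6,4): no bracket -> illegal
(7,1): no bracket -> illegal
(7,5): no bracket -> illegal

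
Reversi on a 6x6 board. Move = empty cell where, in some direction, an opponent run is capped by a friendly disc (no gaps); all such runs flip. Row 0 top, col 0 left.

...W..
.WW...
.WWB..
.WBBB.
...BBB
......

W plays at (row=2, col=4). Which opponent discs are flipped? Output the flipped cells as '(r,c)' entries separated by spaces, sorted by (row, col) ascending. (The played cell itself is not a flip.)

Dir NW: first cell '.' (not opp) -> no flip
Dir N: first cell '.' (not opp) -> no flip
Dir NE: first cell '.' (not opp) -> no flip
Dir W: opp run (2,3) capped by W -> flip
Dir E: first cell '.' (not opp) -> no flip
Dir SW: opp run (3,3), next='.' -> no flip
Dir S: opp run (3,4) (4,4), next='.' -> no flip
Dir SE: first cell '.' (not opp) -> no flip

Answer: (2,3)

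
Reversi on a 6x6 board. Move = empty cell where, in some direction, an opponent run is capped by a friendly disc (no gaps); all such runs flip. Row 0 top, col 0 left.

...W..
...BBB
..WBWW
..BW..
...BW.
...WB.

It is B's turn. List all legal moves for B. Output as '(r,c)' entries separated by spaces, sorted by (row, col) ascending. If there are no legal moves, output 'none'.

Answer: (1,2) (2,1) (3,1) (3,4) (3,5) (4,2) (4,5) (5,2)

Derivation:
(0,2): no bracket -> illegal
(0,4): no bracket -> illegal
(1,1): no bracket -> illegal
(1,2): flips 1 -> legal
(2,1): flips 1 -> legal
(3,1): flips 1 -> legal
(3,4): flips 3 -> legal
(3,5): flips 2 -> legal
(4,2): flips 2 -> legal
(4,5): flips 1 -> legal
(5,2): flips 1 -> legal
(5,5): no bracket -> illegal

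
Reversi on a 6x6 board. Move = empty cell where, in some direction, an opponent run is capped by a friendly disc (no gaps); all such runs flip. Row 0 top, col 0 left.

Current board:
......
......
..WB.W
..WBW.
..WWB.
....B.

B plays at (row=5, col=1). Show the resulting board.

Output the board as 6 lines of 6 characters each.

Place B at (5,1); scan 8 dirs for brackets.
Dir NW: first cell '.' (not opp) -> no flip
Dir N: first cell '.' (not opp) -> no flip
Dir NE: opp run (4,2) capped by B -> flip
Dir W: first cell '.' (not opp) -> no flip
Dir E: first cell '.' (not opp) -> no flip
Dir SW: edge -> no flip
Dir S: edge -> no flip
Dir SE: edge -> no flip
All flips: (4,2)

Answer: ......
......
..WB.W
..WBW.
..BWB.
.B..B.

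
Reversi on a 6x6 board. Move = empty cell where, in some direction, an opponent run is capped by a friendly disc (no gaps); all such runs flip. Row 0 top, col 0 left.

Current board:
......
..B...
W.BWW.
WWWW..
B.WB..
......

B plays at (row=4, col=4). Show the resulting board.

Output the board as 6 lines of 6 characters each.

Answer: ......
..B...
W.BWW.
WWWB..
B.WBB.
......

Derivation:
Place B at (4,4); scan 8 dirs for brackets.
Dir NW: opp run (3,3) capped by B -> flip
Dir N: first cell '.' (not opp) -> no flip
Dir NE: first cell '.' (not opp) -> no flip
Dir W: first cell 'B' (not opp) -> no flip
Dir E: first cell '.' (not opp) -> no flip
Dir SW: first cell '.' (not opp) -> no flip
Dir S: first cell '.' (not opp) -> no flip
Dir SE: first cell '.' (not opp) -> no flip
All flips: (3,3)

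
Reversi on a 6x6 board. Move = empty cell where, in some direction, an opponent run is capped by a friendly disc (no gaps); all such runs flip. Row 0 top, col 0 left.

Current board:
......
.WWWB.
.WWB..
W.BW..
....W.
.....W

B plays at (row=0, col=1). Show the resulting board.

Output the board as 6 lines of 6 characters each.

Answer: .B....
.WBWB.
.WWB..
W.BW..
....W.
.....W

Derivation:
Place B at (0,1); scan 8 dirs for brackets.
Dir NW: edge -> no flip
Dir N: edge -> no flip
Dir NE: edge -> no flip
Dir W: first cell '.' (not opp) -> no flip
Dir E: first cell '.' (not opp) -> no flip
Dir SW: first cell '.' (not opp) -> no flip
Dir S: opp run (1,1) (2,1), next='.' -> no flip
Dir SE: opp run (1,2) capped by B -> flip
All flips: (1,2)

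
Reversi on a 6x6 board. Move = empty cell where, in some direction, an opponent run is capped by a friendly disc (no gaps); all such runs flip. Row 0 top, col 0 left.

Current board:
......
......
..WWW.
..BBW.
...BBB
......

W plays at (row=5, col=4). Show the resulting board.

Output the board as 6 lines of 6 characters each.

Place W at (5,4); scan 8 dirs for brackets.
Dir NW: opp run (4,3) (3,2), next='.' -> no flip
Dir N: opp run (4,4) capped by W -> flip
Dir NE: opp run (4,5), next=edge -> no flip
Dir W: first cell '.' (not opp) -> no flip
Dir E: first cell '.' (not opp) -> no flip
Dir SW: edge -> no flip
Dir S: edge -> no flip
Dir SE: edge -> no flip
All flips: (4,4)

Answer: ......
......
..WWW.
..BBW.
...BWB
....W.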